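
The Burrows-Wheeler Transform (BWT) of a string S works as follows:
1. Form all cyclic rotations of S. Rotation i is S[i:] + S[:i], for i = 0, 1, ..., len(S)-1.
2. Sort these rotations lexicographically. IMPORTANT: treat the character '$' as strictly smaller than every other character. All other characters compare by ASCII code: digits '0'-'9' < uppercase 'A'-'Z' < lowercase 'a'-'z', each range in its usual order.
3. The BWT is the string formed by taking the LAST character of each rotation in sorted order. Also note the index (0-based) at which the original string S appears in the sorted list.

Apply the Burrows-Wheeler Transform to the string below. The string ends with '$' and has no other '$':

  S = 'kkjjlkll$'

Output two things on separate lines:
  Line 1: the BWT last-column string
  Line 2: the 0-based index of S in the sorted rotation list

Answer: lkjk$lljk
4

Derivation:
All 9 rotations (rotation i = S[i:]+S[:i]):
  rot[0] = kkjjlkll$
  rot[1] = kjjlkll$k
  rot[2] = jjlkll$kk
  rot[3] = jlkll$kkj
  rot[4] = lkll$kkjj
  rot[5] = kll$kkjjl
  rot[6] = ll$kkjjlk
  rot[7] = l$kkjjlkl
  rot[8] = $kkjjlkll
Sorted (with $ < everything):
  sorted[0] = $kkjjlkll  (last char: 'l')
  sorted[1] = jjlkll$kk  (last char: 'k')
  sorted[2] = jlkll$kkj  (last char: 'j')
  sorted[3] = kjjlkll$k  (last char: 'k')
  sorted[4] = kkjjlkll$  (last char: '$')
  sorted[5] = kll$kkjjl  (last char: 'l')
  sorted[6] = l$kkjjlkl  (last char: 'l')
  sorted[7] = lkll$kkjj  (last char: 'j')
  sorted[8] = ll$kkjjlk  (last char: 'k')
Last column: lkjk$lljk
Original string S is at sorted index 4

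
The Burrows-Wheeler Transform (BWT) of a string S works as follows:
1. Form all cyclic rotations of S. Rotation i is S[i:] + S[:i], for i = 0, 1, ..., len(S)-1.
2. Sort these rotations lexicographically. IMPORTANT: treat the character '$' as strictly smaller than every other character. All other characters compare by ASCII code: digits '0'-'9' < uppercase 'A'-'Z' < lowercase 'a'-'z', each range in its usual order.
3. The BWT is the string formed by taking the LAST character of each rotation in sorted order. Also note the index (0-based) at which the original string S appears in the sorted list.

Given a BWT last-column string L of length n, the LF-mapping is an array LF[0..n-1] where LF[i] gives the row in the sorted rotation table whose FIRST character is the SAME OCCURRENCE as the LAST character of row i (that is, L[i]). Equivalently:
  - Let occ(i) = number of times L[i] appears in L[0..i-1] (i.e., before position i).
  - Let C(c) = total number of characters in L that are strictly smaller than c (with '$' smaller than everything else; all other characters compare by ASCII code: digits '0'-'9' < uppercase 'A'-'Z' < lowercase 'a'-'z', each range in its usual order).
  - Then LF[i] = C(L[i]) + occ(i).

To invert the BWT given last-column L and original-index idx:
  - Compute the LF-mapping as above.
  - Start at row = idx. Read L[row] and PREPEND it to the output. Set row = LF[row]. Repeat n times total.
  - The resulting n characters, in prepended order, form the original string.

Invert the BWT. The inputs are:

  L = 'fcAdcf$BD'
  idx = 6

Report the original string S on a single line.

LF mapping: 7 4 1 6 5 8 0 2 3
Walk LF starting at row 6, prepending L[row]:
  step 1: row=6, L[6]='$', prepend. Next row=LF[6]=0
  step 2: row=0, L[0]='f', prepend. Next row=LF[0]=7
  step 3: row=7, L[7]='B', prepend. Next row=LF[7]=2
  step 4: row=2, L[2]='A', prepend. Next row=LF[2]=1
  step 5: row=1, L[1]='c', prepend. Next row=LF[1]=4
  step 6: row=4, L[4]='c', prepend. Next row=LF[4]=5
  step 7: row=5, L[5]='f', prepend. Next row=LF[5]=8
  step 8: row=8, L[8]='D', prepend. Next row=LF[8]=3
  step 9: row=3, L[3]='d', prepend. Next row=LF[3]=6
Reversed output: dDfccABf$

Answer: dDfccABf$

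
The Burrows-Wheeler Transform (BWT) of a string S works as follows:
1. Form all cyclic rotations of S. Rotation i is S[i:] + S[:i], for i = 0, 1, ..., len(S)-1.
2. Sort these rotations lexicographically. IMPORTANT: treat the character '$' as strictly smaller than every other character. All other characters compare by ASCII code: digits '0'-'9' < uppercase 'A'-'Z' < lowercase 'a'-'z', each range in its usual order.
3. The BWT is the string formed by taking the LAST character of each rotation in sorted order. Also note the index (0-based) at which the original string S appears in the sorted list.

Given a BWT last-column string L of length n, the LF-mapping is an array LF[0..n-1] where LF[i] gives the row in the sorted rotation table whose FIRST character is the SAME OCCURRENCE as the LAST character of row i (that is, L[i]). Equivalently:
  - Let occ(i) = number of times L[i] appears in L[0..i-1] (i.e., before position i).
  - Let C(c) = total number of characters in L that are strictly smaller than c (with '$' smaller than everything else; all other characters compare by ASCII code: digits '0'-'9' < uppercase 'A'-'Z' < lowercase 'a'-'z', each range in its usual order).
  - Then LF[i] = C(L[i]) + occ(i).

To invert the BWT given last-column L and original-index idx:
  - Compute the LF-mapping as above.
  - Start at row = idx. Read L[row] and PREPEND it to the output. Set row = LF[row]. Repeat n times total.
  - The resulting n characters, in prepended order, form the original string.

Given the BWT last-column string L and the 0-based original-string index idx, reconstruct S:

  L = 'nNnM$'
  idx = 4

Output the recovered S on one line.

LF mapping: 3 2 4 1 0
Walk LF starting at row 4, prepending L[row]:
  step 1: row=4, L[4]='$', prepend. Next row=LF[4]=0
  step 2: row=0, L[0]='n', prepend. Next row=LF[0]=3
  step 3: row=3, L[3]='M', prepend. Next row=LF[3]=1
  step 4: row=1, L[1]='N', prepend. Next row=LF[1]=2
  step 5: row=2, L[2]='n', prepend. Next row=LF[2]=4
Reversed output: nNMn$

Answer: nNMn$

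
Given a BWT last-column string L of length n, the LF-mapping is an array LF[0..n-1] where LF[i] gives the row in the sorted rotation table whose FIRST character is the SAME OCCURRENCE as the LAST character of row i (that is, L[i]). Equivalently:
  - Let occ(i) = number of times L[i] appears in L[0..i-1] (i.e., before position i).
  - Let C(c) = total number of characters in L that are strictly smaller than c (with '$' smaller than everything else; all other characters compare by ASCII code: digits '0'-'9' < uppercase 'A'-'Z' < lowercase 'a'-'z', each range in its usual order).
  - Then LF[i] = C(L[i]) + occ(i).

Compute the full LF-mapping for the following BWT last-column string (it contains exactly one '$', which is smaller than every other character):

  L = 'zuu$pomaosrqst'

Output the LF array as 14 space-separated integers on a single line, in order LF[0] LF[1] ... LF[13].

Answer: 13 11 12 0 5 3 2 1 4 8 7 6 9 10

Derivation:
Char counts: '$':1, 'a':1, 'm':1, 'o':2, 'p':1, 'q':1, 'r':1, 's':2, 't':1, 'u':2, 'z':1
C (first-col start): C('$')=0, C('a')=1, C('m')=2, C('o')=3, C('p')=5, C('q')=6, C('r')=7, C('s')=8, C('t')=10, C('u')=11, C('z')=13
L[0]='z': occ=0, LF[0]=C('z')+0=13+0=13
L[1]='u': occ=0, LF[1]=C('u')+0=11+0=11
L[2]='u': occ=1, LF[2]=C('u')+1=11+1=12
L[3]='$': occ=0, LF[3]=C('$')+0=0+0=0
L[4]='p': occ=0, LF[4]=C('p')+0=5+0=5
L[5]='o': occ=0, LF[5]=C('o')+0=3+0=3
L[6]='m': occ=0, LF[6]=C('m')+0=2+0=2
L[7]='a': occ=0, LF[7]=C('a')+0=1+0=1
L[8]='o': occ=1, LF[8]=C('o')+1=3+1=4
L[9]='s': occ=0, LF[9]=C('s')+0=8+0=8
L[10]='r': occ=0, LF[10]=C('r')+0=7+0=7
L[11]='q': occ=0, LF[11]=C('q')+0=6+0=6
L[12]='s': occ=1, LF[12]=C('s')+1=8+1=9
L[13]='t': occ=0, LF[13]=C('t')+0=10+0=10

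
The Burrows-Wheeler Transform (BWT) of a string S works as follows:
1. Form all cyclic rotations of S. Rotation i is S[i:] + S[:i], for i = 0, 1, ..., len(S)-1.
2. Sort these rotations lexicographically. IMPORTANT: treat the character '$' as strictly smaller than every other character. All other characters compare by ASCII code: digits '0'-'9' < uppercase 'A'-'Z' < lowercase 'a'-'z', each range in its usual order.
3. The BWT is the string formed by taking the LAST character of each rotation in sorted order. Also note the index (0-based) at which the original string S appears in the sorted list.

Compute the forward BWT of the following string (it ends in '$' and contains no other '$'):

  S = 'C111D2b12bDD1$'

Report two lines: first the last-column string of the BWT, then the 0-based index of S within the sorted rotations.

All 14 rotations (rotation i = S[i:]+S[:i]):
  rot[0] = C111D2b12bDD1$
  rot[1] = 111D2b12bDD1$C
  rot[2] = 11D2b12bDD1$C1
  rot[3] = 1D2b12bDD1$C11
  rot[4] = D2b12bDD1$C111
  rot[5] = 2b12bDD1$C111D
  rot[6] = b12bDD1$C111D2
  rot[7] = 12bDD1$C111D2b
  rot[8] = 2bDD1$C111D2b1
  rot[9] = bDD1$C111D2b12
  rot[10] = DD1$C111D2b12b
  rot[11] = D1$C111D2b12bD
  rot[12] = 1$C111D2b12bDD
  rot[13] = $C111D2b12bDD1
Sorted (with $ < everything):
  sorted[0] = $C111D2b12bDD1  (last char: '1')
  sorted[1] = 1$C111D2b12bDD  (last char: 'D')
  sorted[2] = 111D2b12bDD1$C  (last char: 'C')
  sorted[3] = 11D2b12bDD1$C1  (last char: '1')
  sorted[4] = 12bDD1$C111D2b  (last char: 'b')
  sorted[5] = 1D2b12bDD1$C11  (last char: '1')
  sorted[6] = 2b12bDD1$C111D  (last char: 'D')
  sorted[7] = 2bDD1$C111D2b1  (last char: '1')
  sorted[8] = C111D2b12bDD1$  (last char: '$')
  sorted[9] = D1$C111D2b12bD  (last char: 'D')
  sorted[10] = D2b12bDD1$C111  (last char: '1')
  sorted[11] = DD1$C111D2b12b  (last char: 'b')
  sorted[12] = b12bDD1$C111D2  (last char: '2')
  sorted[13] = bDD1$C111D2b12  (last char: '2')
Last column: 1DC1b1D1$D1b22
Original string S is at sorted index 8

Answer: 1DC1b1D1$D1b22
8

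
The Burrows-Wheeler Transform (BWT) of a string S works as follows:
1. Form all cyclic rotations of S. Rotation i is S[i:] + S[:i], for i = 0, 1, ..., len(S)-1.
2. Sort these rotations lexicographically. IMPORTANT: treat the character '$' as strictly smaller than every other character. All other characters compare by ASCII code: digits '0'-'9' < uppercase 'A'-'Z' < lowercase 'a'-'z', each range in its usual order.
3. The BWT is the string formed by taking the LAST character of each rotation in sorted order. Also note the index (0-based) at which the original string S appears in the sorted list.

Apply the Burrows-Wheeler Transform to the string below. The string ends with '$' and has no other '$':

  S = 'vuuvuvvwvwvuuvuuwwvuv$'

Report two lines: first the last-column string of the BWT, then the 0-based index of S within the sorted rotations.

All 22 rotations (rotation i = S[i:]+S[:i]):
  rot[0] = vuuvuvvwvwvuuvuuwwvuv$
  rot[1] = uuvuvvwvwvuuvuuwwvuv$v
  rot[2] = uvuvvwvwvuuvuuwwvuv$vu
  rot[3] = vuvvwvwvuuvuuwwvuv$vuu
  rot[4] = uvvwvwvuuvuuwwvuv$vuuv
  rot[5] = vvwvwvuuvuuwwvuv$vuuvu
  rot[6] = vwvwvuuvuuwwvuv$vuuvuv
  rot[7] = wvwvuuvuuwwvuv$vuuvuvv
  rot[8] = vwvuuvuuwwvuv$vuuvuvvw
  rot[9] = wvuuvuuwwvuv$vuuvuvvwv
  rot[10] = vuuvuuwwvuv$vuuvuvvwvw
  rot[11] = uuvuuwwvuv$vuuvuvvwvwv
  rot[12] = uvuuwwvuv$vuuvuvvwvwvu
  rot[13] = vuuwwvuv$vuuvuvvwvwvuu
  rot[14] = uuwwvuv$vuuvuvvwvwvuuv
  rot[15] = uwwvuv$vuuvuvvwvwvuuvu
  rot[16] = wwvuv$vuuvuvvwvwvuuvuu
  rot[17] = wvuv$vuuvuvvwvwvuuvuuw
  rot[18] = vuv$vuuvuvvwvwvuuvuuww
  rot[19] = uv$vuuvuvvwvwvuuvuuwwv
  rot[20] = v$vuuvuvvwvwvuuvuuwwvu
  rot[21] = $vuuvuvvwvwvuuvuuwwvuv
Sorted (with $ < everything):
  sorted[0] = $vuuvuvvwvwvuuvuuwwvuv  (last char: 'v')
  sorted[1] = uuvuuwwvuv$vuuvuvvwvwv  (last char: 'v')
  sorted[2] = uuvuvvwvwvuuvuuwwvuv$v  (last char: 'v')
  sorted[3] = uuwwvuv$vuuvuvvwvwvuuv  (last char: 'v')
  sorted[4] = uv$vuuvuvvwvwvuuvuuwwv  (last char: 'v')
  sorted[5] = uvuuwwvuv$vuuvuvvwvwvu  (last char: 'u')
  sorted[6] = uvuvvwvwvuuvuuwwvuv$vu  (last char: 'u')
  sorted[7] = uvvwvwvuuvuuwwvuv$vuuv  (last char: 'v')
  sorted[8] = uwwvuv$vuuvuvvwvwvuuvu  (last char: 'u')
  sorted[9] = v$vuuvuvvwvwvuuvuuwwvu  (last char: 'u')
  sorted[10] = vuuvuuwwvuv$vuuvuvvwvw  (last char: 'w')
  sorted[11] = vuuvuvvwvwvuuvuuwwvuv$  (last char: '$')
  sorted[12] = vuuwwvuv$vuuvuvvwvwvuu  (last char: 'u')
  sorted[13] = vuv$vuuvuvvwvwvuuvuuww  (last char: 'w')
  sorted[14] = vuvvwvwvuuvuuwwvuv$vuu  (last char: 'u')
  sorted[15] = vvwvwvuuvuuwwvuv$vuuvu  (last char: 'u')
  sorted[16] = vwvuuvuuwwvuv$vuuvuvvw  (last char: 'w')
  sorted[17] = vwvwvuuvuuwwvuv$vuuvuv  (last char: 'v')
  sorted[18] = wvuuvuuwwvuv$vuuvuvvwv  (last char: 'v')
  sorted[19] = wvuv$vuuvuvvwvwvuuvuuw  (last char: 'w')
  sorted[20] = wvwvuuvuuwwvuv$vuuvuvv  (last char: 'v')
  sorted[21] = wwvuv$vuuvuvvwvwvuuvuu  (last char: 'u')
Last column: vvvvvuuvuuw$uwuuwvvwvu
Original string S is at sorted index 11

Answer: vvvvvuuvuuw$uwuuwvvwvu
11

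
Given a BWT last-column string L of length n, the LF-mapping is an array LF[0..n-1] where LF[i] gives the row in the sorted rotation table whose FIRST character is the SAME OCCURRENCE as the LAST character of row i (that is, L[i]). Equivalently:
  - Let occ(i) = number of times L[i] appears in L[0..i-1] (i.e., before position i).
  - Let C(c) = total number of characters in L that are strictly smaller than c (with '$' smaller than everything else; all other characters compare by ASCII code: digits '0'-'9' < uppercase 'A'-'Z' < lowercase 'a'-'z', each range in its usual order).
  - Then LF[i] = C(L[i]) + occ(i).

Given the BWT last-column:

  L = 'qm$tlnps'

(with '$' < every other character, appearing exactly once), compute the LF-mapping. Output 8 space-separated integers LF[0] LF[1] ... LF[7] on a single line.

Answer: 5 2 0 7 1 3 4 6

Derivation:
Char counts: '$':1, 'l':1, 'm':1, 'n':1, 'p':1, 'q':1, 's':1, 't':1
C (first-col start): C('$')=0, C('l')=1, C('m')=2, C('n')=3, C('p')=4, C('q')=5, C('s')=6, C('t')=7
L[0]='q': occ=0, LF[0]=C('q')+0=5+0=5
L[1]='m': occ=0, LF[1]=C('m')+0=2+0=2
L[2]='$': occ=0, LF[2]=C('$')+0=0+0=0
L[3]='t': occ=0, LF[3]=C('t')+0=7+0=7
L[4]='l': occ=0, LF[4]=C('l')+0=1+0=1
L[5]='n': occ=0, LF[5]=C('n')+0=3+0=3
L[6]='p': occ=0, LF[6]=C('p')+0=4+0=4
L[7]='s': occ=0, LF[7]=C('s')+0=6+0=6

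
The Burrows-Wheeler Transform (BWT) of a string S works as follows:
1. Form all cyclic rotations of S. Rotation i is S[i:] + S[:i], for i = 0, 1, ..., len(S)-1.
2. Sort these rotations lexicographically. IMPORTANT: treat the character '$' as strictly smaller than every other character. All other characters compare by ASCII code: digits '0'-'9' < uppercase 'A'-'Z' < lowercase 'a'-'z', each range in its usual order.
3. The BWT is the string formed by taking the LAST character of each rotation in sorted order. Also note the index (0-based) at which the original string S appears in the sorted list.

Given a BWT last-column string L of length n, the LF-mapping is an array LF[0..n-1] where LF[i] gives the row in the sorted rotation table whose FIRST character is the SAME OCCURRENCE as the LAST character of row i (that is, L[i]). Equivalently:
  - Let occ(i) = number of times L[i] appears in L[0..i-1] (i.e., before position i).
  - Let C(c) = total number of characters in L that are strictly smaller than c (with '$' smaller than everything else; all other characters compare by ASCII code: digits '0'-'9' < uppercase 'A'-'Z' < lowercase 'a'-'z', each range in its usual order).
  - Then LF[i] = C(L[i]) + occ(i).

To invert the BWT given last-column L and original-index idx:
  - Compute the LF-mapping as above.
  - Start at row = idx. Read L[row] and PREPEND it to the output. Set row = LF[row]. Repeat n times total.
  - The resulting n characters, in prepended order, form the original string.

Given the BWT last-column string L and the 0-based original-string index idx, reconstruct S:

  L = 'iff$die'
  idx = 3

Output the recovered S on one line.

LF mapping: 5 3 4 0 1 6 2
Walk LF starting at row 3, prepending L[row]:
  step 1: row=3, L[3]='$', prepend. Next row=LF[3]=0
  step 2: row=0, L[0]='i', prepend. Next row=LF[0]=5
  step 3: row=5, L[5]='i', prepend. Next row=LF[5]=6
  step 4: row=6, L[6]='e', prepend. Next row=LF[6]=2
  step 5: row=2, L[2]='f', prepend. Next row=LF[2]=4
  step 6: row=4, L[4]='d', prepend. Next row=LF[4]=1
  step 7: row=1, L[1]='f', prepend. Next row=LF[1]=3
Reversed output: fdfeii$

Answer: fdfeii$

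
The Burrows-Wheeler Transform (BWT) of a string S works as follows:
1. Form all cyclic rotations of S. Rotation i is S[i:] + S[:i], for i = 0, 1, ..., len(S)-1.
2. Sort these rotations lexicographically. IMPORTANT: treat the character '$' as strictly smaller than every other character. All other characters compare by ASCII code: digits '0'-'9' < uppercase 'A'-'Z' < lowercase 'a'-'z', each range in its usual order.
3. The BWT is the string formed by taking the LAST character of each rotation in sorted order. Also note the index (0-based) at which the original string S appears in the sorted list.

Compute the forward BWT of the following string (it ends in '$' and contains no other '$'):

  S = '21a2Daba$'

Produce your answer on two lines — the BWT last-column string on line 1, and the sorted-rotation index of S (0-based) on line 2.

All 9 rotations (rotation i = S[i:]+S[:i]):
  rot[0] = 21a2Daba$
  rot[1] = 1a2Daba$2
  rot[2] = a2Daba$21
  rot[3] = 2Daba$21a
  rot[4] = Daba$21a2
  rot[5] = aba$21a2D
  rot[6] = ba$21a2Da
  rot[7] = a$21a2Dab
  rot[8] = $21a2Daba
Sorted (with $ < everything):
  sorted[0] = $21a2Daba  (last char: 'a')
  sorted[1] = 1a2Daba$2  (last char: '2')
  sorted[2] = 21a2Daba$  (last char: '$')
  sorted[3] = 2Daba$21a  (last char: 'a')
  sorted[4] = Daba$21a2  (last char: '2')
  sorted[5] = a$21a2Dab  (last char: 'b')
  sorted[6] = a2Daba$21  (last char: '1')
  sorted[7] = aba$21a2D  (last char: 'D')
  sorted[8] = ba$21a2Da  (last char: 'a')
Last column: a2$a2b1Da
Original string S is at sorted index 2

Answer: a2$a2b1Da
2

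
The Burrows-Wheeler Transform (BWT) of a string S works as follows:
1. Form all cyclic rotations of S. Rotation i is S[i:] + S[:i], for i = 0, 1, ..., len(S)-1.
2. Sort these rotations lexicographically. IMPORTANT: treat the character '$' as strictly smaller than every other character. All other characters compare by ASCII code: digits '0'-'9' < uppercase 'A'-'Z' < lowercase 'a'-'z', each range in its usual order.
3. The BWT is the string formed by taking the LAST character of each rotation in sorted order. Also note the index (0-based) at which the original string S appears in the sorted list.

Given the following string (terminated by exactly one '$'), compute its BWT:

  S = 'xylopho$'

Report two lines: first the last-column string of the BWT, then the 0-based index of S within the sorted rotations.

Answer: opyhlo$x
6

Derivation:
All 8 rotations (rotation i = S[i:]+S[:i]):
  rot[0] = xylopho$
  rot[1] = ylopho$x
  rot[2] = lopho$xy
  rot[3] = opho$xyl
  rot[4] = pho$xylo
  rot[5] = ho$xylop
  rot[6] = o$xyloph
  rot[7] = $xylopho
Sorted (with $ < everything):
  sorted[0] = $xylopho  (last char: 'o')
  sorted[1] = ho$xylop  (last char: 'p')
  sorted[2] = lopho$xy  (last char: 'y')
  sorted[3] = o$xyloph  (last char: 'h')
  sorted[4] = opho$xyl  (last char: 'l')
  sorted[5] = pho$xylo  (last char: 'o')
  sorted[6] = xylopho$  (last char: '$')
  sorted[7] = ylopho$x  (last char: 'x')
Last column: opyhlo$x
Original string S is at sorted index 6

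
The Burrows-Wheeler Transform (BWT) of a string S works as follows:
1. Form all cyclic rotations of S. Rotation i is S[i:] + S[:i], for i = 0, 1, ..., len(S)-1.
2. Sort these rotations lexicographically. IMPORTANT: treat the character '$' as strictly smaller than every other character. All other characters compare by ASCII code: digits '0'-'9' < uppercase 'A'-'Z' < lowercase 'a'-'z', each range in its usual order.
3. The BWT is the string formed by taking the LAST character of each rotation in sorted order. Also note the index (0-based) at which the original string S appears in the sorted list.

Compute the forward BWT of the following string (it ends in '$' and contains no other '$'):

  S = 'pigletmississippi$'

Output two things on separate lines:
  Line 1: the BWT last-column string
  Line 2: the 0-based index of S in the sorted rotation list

All 18 rotations (rotation i = S[i:]+S[:i]):
  rot[0] = pigletmississippi$
  rot[1] = igletmississippi$p
  rot[2] = gletmississippi$pi
  rot[3] = letmississippi$pig
  rot[4] = etmississippi$pigl
  rot[5] = tmississippi$pigle
  rot[6] = mississippi$piglet
  rot[7] = ississippi$pigletm
  rot[8] = ssissippi$pigletmi
  rot[9] = sissippi$pigletmis
  rot[10] = issippi$pigletmiss
  rot[11] = ssippi$pigletmissi
  rot[12] = sippi$pigletmissis
  rot[13] = ippi$pigletmississ
  rot[14] = ppi$pigletmississi
  rot[15] = pi$pigletmississip
  rot[16] = i$pigletmississipp
  rot[17] = $pigletmississippi
Sorted (with $ < everything):
  sorted[0] = $pigletmississippi  (last char: 'i')
  sorted[1] = etmississippi$pigl  (last char: 'l')
  sorted[2] = gletmississippi$pi  (last char: 'i')
  sorted[3] = i$pigletmississipp  (last char: 'p')
  sorted[4] = igletmississippi$p  (last char: 'p')
  sorted[5] = ippi$pigletmississ  (last char: 's')
  sorted[6] = issippi$pigletmiss  (last char: 's')
  sorted[7] = ississippi$pigletm  (last char: 'm')
  sorted[8] = letmississippi$pig  (last char: 'g')
  sorted[9] = mississippi$piglet  (last char: 't')
  sorted[10] = pi$pigletmississip  (last char: 'p')
  sorted[11] = pigletmississippi$  (last char: '$')
  sorted[12] = ppi$pigletmississi  (last char: 'i')
  sorted[13] = sippi$pigletmissis  (last char: 's')
  sorted[14] = sissippi$pigletmis  (last char: 's')
  sorted[15] = ssippi$pigletmissi  (last char: 'i')
  sorted[16] = ssissippi$pigletmi  (last char: 'i')
  sorted[17] = tmississippi$pigle  (last char: 'e')
Last column: ilippssmgtp$issiie
Original string S is at sorted index 11

Answer: ilippssmgtp$issiie
11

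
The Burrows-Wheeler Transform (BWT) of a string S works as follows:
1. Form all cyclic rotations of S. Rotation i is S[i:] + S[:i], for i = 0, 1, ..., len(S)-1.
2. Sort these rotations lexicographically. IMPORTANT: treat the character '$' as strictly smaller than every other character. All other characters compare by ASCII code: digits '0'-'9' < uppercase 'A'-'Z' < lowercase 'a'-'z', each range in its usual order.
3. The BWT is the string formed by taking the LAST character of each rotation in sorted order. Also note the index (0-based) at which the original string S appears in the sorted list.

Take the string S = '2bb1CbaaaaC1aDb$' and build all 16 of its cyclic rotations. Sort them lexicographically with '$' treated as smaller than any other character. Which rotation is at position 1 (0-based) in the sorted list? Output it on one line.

All 16 rotations (rotation i = S[i:]+S[:i]):
  rot[0] = 2bb1CbaaaaC1aDb$
  rot[1] = bb1CbaaaaC1aDb$2
  rot[2] = b1CbaaaaC1aDb$2b
  rot[3] = 1CbaaaaC1aDb$2bb
  rot[4] = CbaaaaC1aDb$2bb1
  rot[5] = baaaaC1aDb$2bb1C
  rot[6] = aaaaC1aDb$2bb1Cb
  rot[7] = aaaC1aDb$2bb1Cba
  rot[8] = aaC1aDb$2bb1Cbaa
  rot[9] = aC1aDb$2bb1Cbaaa
  rot[10] = C1aDb$2bb1Cbaaaa
  rot[11] = 1aDb$2bb1CbaaaaC
  rot[12] = aDb$2bb1CbaaaaC1
  rot[13] = Db$2bb1CbaaaaC1a
  rot[14] = b$2bb1CbaaaaC1aD
  rot[15] = $2bb1CbaaaaC1aDb
Sorted (with $ < everything):
  sorted[0] = $2bb1CbaaaaC1aDb
  sorted[1] = 1CbaaaaC1aDb$2bb
  sorted[2] = 1aDb$2bb1CbaaaaC
  sorted[3] = 2bb1CbaaaaC1aDb$
  sorted[4] = C1aDb$2bb1Cbaaaa
  sorted[5] = CbaaaaC1aDb$2bb1
  sorted[6] = Db$2bb1CbaaaaC1a
  sorted[7] = aC1aDb$2bb1Cbaaa
  sorted[8] = aDb$2bb1CbaaaaC1
  sorted[9] = aaC1aDb$2bb1Cbaa
  sorted[10] = aaaC1aDb$2bb1Cba
  sorted[11] = aaaaC1aDb$2bb1Cb
  sorted[12] = b$2bb1CbaaaaC1aD
  sorted[13] = b1CbaaaaC1aDb$2b
  sorted[14] = baaaaC1aDb$2bb1C
  sorted[15] = bb1CbaaaaC1aDb$2
sorted[1] = 1CbaaaaC1aDb$2bb

Answer: 1CbaaaaC1aDb$2bb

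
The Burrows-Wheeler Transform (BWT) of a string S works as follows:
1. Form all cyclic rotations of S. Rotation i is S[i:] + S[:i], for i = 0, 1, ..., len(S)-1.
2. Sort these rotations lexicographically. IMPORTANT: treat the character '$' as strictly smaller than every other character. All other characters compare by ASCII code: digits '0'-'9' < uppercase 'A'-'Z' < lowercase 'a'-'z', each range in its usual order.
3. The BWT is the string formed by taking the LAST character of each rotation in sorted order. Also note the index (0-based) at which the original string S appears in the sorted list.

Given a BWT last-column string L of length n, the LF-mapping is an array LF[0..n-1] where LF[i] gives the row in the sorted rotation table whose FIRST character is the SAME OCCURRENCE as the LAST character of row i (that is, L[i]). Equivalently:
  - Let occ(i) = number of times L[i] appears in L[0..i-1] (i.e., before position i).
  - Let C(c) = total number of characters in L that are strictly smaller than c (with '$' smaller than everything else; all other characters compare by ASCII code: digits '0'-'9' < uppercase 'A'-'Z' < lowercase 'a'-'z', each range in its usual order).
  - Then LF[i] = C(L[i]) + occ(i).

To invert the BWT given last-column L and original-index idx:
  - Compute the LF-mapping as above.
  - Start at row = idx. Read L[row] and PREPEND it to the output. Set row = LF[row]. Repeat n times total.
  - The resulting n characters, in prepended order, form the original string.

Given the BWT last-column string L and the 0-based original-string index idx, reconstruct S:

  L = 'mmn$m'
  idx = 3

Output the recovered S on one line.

LF mapping: 1 2 4 0 3
Walk LF starting at row 3, prepending L[row]:
  step 1: row=3, L[3]='$', prepend. Next row=LF[3]=0
  step 2: row=0, L[0]='m', prepend. Next row=LF[0]=1
  step 3: row=1, L[1]='m', prepend. Next row=LF[1]=2
  step 4: row=2, L[2]='n', prepend. Next row=LF[2]=4
  step 5: row=4, L[4]='m', prepend. Next row=LF[4]=3
Reversed output: mnmm$

Answer: mnmm$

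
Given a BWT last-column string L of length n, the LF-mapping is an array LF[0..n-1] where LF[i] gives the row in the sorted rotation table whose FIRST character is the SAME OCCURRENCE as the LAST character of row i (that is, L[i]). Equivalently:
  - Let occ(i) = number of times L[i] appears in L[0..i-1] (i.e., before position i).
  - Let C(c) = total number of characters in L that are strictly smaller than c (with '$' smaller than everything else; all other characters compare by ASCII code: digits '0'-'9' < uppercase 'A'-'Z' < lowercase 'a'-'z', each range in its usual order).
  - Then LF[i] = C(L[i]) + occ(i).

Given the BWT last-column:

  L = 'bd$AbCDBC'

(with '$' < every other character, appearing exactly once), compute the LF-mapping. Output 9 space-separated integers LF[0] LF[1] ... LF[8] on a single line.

Answer: 6 8 0 1 7 3 5 2 4

Derivation:
Char counts: '$':1, 'A':1, 'B':1, 'C':2, 'D':1, 'b':2, 'd':1
C (first-col start): C('$')=0, C('A')=1, C('B')=2, C('C')=3, C('D')=5, C('b')=6, C('d')=8
L[0]='b': occ=0, LF[0]=C('b')+0=6+0=6
L[1]='d': occ=0, LF[1]=C('d')+0=8+0=8
L[2]='$': occ=0, LF[2]=C('$')+0=0+0=0
L[3]='A': occ=0, LF[3]=C('A')+0=1+0=1
L[4]='b': occ=1, LF[4]=C('b')+1=6+1=7
L[5]='C': occ=0, LF[5]=C('C')+0=3+0=3
L[6]='D': occ=0, LF[6]=C('D')+0=5+0=5
L[7]='B': occ=0, LF[7]=C('B')+0=2+0=2
L[8]='C': occ=1, LF[8]=C('C')+1=3+1=4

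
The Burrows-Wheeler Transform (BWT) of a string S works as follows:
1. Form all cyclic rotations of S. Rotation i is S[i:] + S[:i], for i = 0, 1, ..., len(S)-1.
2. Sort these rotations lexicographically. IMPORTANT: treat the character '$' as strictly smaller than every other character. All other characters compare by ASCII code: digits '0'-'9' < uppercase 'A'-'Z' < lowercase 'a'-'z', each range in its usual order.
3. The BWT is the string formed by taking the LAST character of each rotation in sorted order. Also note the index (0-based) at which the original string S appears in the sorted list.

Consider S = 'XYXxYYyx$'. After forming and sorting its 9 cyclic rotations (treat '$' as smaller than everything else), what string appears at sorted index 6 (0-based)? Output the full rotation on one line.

Answer: x$XYXxYYy

Derivation:
All 9 rotations (rotation i = S[i:]+S[:i]):
  rot[0] = XYXxYYyx$
  rot[1] = YXxYYyx$X
  rot[2] = XxYYyx$XY
  rot[3] = xYYyx$XYX
  rot[4] = YYyx$XYXx
  rot[5] = Yyx$XYXxY
  rot[6] = yx$XYXxYY
  rot[7] = x$XYXxYYy
  rot[8] = $XYXxYYyx
Sorted (with $ < everything):
  sorted[0] = $XYXxYYyx
  sorted[1] = XYXxYYyx$
  sorted[2] = XxYYyx$XY
  sorted[3] = YXxYYyx$X
  sorted[4] = YYyx$XYXx
  sorted[5] = Yyx$XYXxY
  sorted[6] = x$XYXxYYy
  sorted[7] = xYYyx$XYX
  sorted[8] = yx$XYXxYY
sorted[6] = x$XYXxYYy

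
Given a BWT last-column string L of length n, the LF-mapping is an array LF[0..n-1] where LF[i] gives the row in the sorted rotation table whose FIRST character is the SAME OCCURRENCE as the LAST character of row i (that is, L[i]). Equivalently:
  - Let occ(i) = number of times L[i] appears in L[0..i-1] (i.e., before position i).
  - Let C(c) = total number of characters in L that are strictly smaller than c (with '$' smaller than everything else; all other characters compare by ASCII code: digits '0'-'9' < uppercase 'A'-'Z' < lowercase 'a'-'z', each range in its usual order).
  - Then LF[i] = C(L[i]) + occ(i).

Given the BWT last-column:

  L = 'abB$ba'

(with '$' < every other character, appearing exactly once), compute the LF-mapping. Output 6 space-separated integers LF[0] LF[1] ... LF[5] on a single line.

Char counts: '$':1, 'B':1, 'a':2, 'b':2
C (first-col start): C('$')=0, C('B')=1, C('a')=2, C('b')=4
L[0]='a': occ=0, LF[0]=C('a')+0=2+0=2
L[1]='b': occ=0, LF[1]=C('b')+0=4+0=4
L[2]='B': occ=0, LF[2]=C('B')+0=1+0=1
L[3]='$': occ=0, LF[3]=C('$')+0=0+0=0
L[4]='b': occ=1, LF[4]=C('b')+1=4+1=5
L[5]='a': occ=1, LF[5]=C('a')+1=2+1=3

Answer: 2 4 1 0 5 3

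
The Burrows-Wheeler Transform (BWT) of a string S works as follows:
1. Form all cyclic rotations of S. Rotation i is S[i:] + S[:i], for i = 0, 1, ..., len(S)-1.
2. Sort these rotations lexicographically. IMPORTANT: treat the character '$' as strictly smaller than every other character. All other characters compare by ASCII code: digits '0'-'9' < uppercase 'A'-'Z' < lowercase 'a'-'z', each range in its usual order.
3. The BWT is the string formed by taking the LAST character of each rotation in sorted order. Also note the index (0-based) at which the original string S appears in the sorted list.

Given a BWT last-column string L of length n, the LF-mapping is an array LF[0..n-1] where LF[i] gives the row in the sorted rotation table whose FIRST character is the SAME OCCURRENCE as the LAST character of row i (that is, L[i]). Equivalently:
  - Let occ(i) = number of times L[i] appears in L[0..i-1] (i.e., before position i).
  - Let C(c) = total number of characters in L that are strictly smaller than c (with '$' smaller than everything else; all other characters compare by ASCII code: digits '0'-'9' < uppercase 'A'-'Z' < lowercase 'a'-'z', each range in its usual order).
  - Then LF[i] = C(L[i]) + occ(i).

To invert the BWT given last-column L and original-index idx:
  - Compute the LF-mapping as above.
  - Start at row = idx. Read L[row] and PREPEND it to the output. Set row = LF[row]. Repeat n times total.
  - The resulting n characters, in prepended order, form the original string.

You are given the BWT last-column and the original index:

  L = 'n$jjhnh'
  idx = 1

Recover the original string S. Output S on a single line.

LF mapping: 5 0 3 4 1 6 2
Walk LF starting at row 1, prepending L[row]:
  step 1: row=1, L[1]='$', prepend. Next row=LF[1]=0
  step 2: row=0, L[0]='n', prepend. Next row=LF[0]=5
  step 3: row=5, L[5]='n', prepend. Next row=LF[5]=6
  step 4: row=6, L[6]='h', prepend. Next row=LF[6]=2
  step 5: row=2, L[2]='j', prepend. Next row=LF[2]=3
  step 6: row=3, L[3]='j', prepend. Next row=LF[3]=4
  step 7: row=4, L[4]='h', prepend. Next row=LF[4]=1
Reversed output: hjjhnn$

Answer: hjjhnn$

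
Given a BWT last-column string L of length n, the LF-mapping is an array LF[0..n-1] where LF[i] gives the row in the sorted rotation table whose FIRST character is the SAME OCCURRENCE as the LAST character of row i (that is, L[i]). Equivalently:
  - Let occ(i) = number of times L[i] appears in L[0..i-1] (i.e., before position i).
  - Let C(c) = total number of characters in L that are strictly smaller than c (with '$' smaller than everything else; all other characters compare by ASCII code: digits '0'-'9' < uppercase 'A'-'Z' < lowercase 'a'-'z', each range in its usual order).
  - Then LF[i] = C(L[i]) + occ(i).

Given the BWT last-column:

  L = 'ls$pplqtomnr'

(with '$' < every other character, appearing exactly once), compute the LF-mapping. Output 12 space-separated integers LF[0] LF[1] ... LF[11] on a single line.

Answer: 1 10 0 6 7 2 8 11 5 3 4 9

Derivation:
Char counts: '$':1, 'l':2, 'm':1, 'n':1, 'o':1, 'p':2, 'q':1, 'r':1, 's':1, 't':1
C (first-col start): C('$')=0, C('l')=1, C('m')=3, C('n')=4, C('o')=5, C('p')=6, C('q')=8, C('r')=9, C('s')=10, C('t')=11
L[0]='l': occ=0, LF[0]=C('l')+0=1+0=1
L[1]='s': occ=0, LF[1]=C('s')+0=10+0=10
L[2]='$': occ=0, LF[2]=C('$')+0=0+0=0
L[3]='p': occ=0, LF[3]=C('p')+0=6+0=6
L[4]='p': occ=1, LF[4]=C('p')+1=6+1=7
L[5]='l': occ=1, LF[5]=C('l')+1=1+1=2
L[6]='q': occ=0, LF[6]=C('q')+0=8+0=8
L[7]='t': occ=0, LF[7]=C('t')+0=11+0=11
L[8]='o': occ=0, LF[8]=C('o')+0=5+0=5
L[9]='m': occ=0, LF[9]=C('m')+0=3+0=3
L[10]='n': occ=0, LF[10]=C('n')+0=4+0=4
L[11]='r': occ=0, LF[11]=C('r')+0=9+0=9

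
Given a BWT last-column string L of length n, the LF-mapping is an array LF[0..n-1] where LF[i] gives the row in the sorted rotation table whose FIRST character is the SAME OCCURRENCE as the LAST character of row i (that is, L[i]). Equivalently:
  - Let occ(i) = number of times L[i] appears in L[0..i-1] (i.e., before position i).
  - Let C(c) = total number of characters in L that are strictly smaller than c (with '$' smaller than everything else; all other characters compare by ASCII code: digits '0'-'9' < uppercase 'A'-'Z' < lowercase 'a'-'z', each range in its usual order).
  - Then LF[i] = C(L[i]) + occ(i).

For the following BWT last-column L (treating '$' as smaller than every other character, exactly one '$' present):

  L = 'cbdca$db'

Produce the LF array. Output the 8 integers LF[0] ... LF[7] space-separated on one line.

Answer: 4 2 6 5 1 0 7 3

Derivation:
Char counts: '$':1, 'a':1, 'b':2, 'c':2, 'd':2
C (first-col start): C('$')=0, C('a')=1, C('b')=2, C('c')=4, C('d')=6
L[0]='c': occ=0, LF[0]=C('c')+0=4+0=4
L[1]='b': occ=0, LF[1]=C('b')+0=2+0=2
L[2]='d': occ=0, LF[2]=C('d')+0=6+0=6
L[3]='c': occ=1, LF[3]=C('c')+1=4+1=5
L[4]='a': occ=0, LF[4]=C('a')+0=1+0=1
L[5]='$': occ=0, LF[5]=C('$')+0=0+0=0
L[6]='d': occ=1, LF[6]=C('d')+1=6+1=7
L[7]='b': occ=1, LF[7]=C('b')+1=2+1=3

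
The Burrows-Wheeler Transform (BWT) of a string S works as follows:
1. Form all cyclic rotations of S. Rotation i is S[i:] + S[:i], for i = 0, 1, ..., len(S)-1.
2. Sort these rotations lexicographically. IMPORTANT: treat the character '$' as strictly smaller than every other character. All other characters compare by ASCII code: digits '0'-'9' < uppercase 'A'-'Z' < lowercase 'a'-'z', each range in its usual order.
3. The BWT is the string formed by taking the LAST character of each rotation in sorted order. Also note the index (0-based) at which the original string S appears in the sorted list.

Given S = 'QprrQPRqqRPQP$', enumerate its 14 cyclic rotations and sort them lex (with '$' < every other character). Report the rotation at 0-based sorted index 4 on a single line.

All 14 rotations (rotation i = S[i:]+S[:i]):
  rot[0] = QprrQPRqqRPQP$
  rot[1] = prrQPRqqRPQP$Q
  rot[2] = rrQPRqqRPQP$Qp
  rot[3] = rQPRqqRPQP$Qpr
  rot[4] = QPRqqRPQP$Qprr
  rot[5] = PRqqRPQP$QprrQ
  rot[6] = RqqRPQP$QprrQP
  rot[7] = qqRPQP$QprrQPR
  rot[8] = qRPQP$QprrQPRq
  rot[9] = RPQP$QprrQPRqq
  rot[10] = PQP$QprrQPRqqR
  rot[11] = QP$QprrQPRqqRP
  rot[12] = P$QprrQPRqqRPQ
  rot[13] = $QprrQPRqqRPQP
Sorted (with $ < everything):
  sorted[0] = $QprrQPRqqRPQP
  sorted[1] = P$QprrQPRqqRPQ
  sorted[2] = PQP$QprrQPRqqR
  sorted[3] = PRqqRPQP$QprrQ
  sorted[4] = QP$QprrQPRqqRP
  sorted[5] = QPRqqRPQP$Qprr
  sorted[6] = QprrQPRqqRPQP$
  sorted[7] = RPQP$QprrQPRqq
  sorted[8] = RqqRPQP$QprrQP
  sorted[9] = prrQPRqqRPQP$Q
  sorted[10] = qRPQP$QprrQPRq
  sorted[11] = qqRPQP$QprrQPR
  sorted[12] = rQPRqqRPQP$Qpr
  sorted[13] = rrQPRqqRPQP$Qp
sorted[4] = QP$QprrQPRqqRP

Answer: QP$QprrQPRqqRP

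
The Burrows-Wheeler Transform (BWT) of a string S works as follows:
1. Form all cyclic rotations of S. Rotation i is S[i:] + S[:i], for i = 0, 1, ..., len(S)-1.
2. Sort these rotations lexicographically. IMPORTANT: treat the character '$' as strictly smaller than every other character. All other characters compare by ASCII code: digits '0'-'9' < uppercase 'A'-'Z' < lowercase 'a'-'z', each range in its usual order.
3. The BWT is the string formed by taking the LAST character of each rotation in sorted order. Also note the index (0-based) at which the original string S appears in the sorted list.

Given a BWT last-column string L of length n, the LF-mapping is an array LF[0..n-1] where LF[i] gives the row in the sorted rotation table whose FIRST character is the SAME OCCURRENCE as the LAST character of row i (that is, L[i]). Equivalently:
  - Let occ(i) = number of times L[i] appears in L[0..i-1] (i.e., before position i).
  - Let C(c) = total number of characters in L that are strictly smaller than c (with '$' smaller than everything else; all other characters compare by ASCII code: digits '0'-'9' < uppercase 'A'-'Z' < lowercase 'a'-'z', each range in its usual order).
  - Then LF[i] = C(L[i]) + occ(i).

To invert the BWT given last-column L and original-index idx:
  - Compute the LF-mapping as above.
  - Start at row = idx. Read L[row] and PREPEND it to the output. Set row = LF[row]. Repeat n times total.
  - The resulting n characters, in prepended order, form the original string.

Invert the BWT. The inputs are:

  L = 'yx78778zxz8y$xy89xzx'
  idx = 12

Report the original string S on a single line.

LF mapping: 14 9 1 4 2 3 5 17 10 18 6 15 0 11 16 7 8 12 19 13
Walk LF starting at row 12, prepending L[row]:
  step 1: row=12, L[12]='$', prepend. Next row=LF[12]=0
  step 2: row=0, L[0]='y', prepend. Next row=LF[0]=14
  step 3: row=14, L[14]='y', prepend. Next row=LF[14]=16
  step 4: row=16, L[16]='9', prepend. Next row=LF[16]=8
  step 5: row=8, L[8]='x', prepend. Next row=LF[8]=10
  step 6: row=10, L[10]='8', prepend. Next row=LF[10]=6
  step 7: row=6, L[6]='8', prepend. Next row=LF[6]=5
  step 8: row=5, L[5]='7', prepend. Next row=LF[5]=3
  step 9: row=3, L[3]='8', prepend. Next row=LF[3]=4
  step 10: row=4, L[4]='7', prepend. Next row=LF[4]=2
  step 11: row=2, L[2]='7', prepend. Next row=LF[2]=1
  step 12: row=1, L[1]='x', prepend. Next row=LF[1]=9
  step 13: row=9, L[9]='z', prepend. Next row=LF[9]=18
  step 14: row=18, L[18]='z', prepend. Next row=LF[18]=19
  step 15: row=19, L[19]='x', prepend. Next row=LF[19]=13
  step 16: row=13, L[13]='x', prepend. Next row=LF[13]=11
  step 17: row=11, L[11]='y', prepend. Next row=LF[11]=15
  step 18: row=15, L[15]='8', prepend. Next row=LF[15]=7
  step 19: row=7, L[7]='z', prepend. Next row=LF[7]=17
  step 20: row=17, L[17]='x', prepend. Next row=LF[17]=12
Reversed output: xz8yxxzzx778788x9yy$

Answer: xz8yxxzzx778788x9yy$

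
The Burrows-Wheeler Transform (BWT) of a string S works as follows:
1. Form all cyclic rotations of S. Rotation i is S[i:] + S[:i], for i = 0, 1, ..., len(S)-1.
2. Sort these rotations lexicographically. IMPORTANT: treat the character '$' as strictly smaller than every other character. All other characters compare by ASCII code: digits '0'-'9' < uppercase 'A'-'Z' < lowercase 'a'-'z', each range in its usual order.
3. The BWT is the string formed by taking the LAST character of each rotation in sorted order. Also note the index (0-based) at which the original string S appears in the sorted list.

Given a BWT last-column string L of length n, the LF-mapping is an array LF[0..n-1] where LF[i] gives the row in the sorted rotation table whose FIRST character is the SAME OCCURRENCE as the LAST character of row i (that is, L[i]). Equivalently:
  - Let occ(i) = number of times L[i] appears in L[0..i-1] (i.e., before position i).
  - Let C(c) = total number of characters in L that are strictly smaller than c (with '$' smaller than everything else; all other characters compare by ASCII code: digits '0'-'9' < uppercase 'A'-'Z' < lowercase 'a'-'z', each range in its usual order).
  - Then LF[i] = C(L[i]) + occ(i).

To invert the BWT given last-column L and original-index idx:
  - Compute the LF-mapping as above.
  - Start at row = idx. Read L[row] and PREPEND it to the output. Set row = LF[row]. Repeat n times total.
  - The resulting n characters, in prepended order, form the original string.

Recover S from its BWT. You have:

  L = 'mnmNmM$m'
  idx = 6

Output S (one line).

Answer: mnMmmNm$

Derivation:
LF mapping: 3 7 4 2 5 1 0 6
Walk LF starting at row 6, prepending L[row]:
  step 1: row=6, L[6]='$', prepend. Next row=LF[6]=0
  step 2: row=0, L[0]='m', prepend. Next row=LF[0]=3
  step 3: row=3, L[3]='N', prepend. Next row=LF[3]=2
  step 4: row=2, L[2]='m', prepend. Next row=LF[2]=4
  step 5: row=4, L[4]='m', prepend. Next row=LF[4]=5
  step 6: row=5, L[5]='M', prepend. Next row=LF[5]=1
  step 7: row=1, L[1]='n', prepend. Next row=LF[1]=7
  step 8: row=7, L[7]='m', prepend. Next row=LF[7]=6
Reversed output: mnMmmNm$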